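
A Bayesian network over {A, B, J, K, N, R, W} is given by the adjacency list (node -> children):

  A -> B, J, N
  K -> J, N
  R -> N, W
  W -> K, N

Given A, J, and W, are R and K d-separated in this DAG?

Yes — R and K are d-separated given {A, J, W}.

6 paths connect R and K; each must be blocked for d-separation to hold:
Path 1: R → N ← K
  N is a collider here and neither N nor any of its descendants is conditioned on, so the collider stays closed — the path is blocked at N.
Path 2: R → N ← A → J ← K
  N is a collider here and neither N nor any of its descendants is conditioned on, so the collider stays closed — the path is blocked at N.
Path 3: R → N ← W → K
  N is a collider here and neither N nor any of its descendants is conditioned on, so the collider stays closed — the path is blocked at N.
Path 4: R → W → K
  W is a chain here and W is conditioned on, so the path is blocked at W.
Path 5: R → W → N ← K
  W is a chain here and W is conditioned on, so the path is blocked at W.
Path 6: R → W → N ← A → J ← K
  W is a chain here and W is conditioned on, so the path is blocked at W.
Since every path is blocked, d-separation holds.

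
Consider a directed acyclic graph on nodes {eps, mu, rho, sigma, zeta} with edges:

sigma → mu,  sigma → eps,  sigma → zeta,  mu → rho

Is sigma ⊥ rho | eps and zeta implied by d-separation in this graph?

No — sigma and rho are not d-separated given {eps, zeta}.

The only undirected path from sigma to rho is:
  1. sigma → mu → rho — mu:chain[open] ⇒ active
Because an active path exists, sigma and rho are not d-separated.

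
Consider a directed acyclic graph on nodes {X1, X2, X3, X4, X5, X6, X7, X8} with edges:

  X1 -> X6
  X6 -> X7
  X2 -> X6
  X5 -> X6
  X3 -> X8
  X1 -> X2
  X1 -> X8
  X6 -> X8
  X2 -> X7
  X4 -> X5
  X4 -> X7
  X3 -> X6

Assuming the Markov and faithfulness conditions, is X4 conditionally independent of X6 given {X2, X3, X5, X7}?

No

6 paths connect X4 and X6; each must be blocked for d-separation to hold:
Path 1: X4 → X5 → X6
  X5 is a chain here and X5 is conditioned on, so the path is blocked at X5.
Path 2: X4 → X7 ← X2 ← X1 → X8 ← X3 → X6
  X2 is a chain here and X2 is conditioned on, so the path is blocked at X2.
Path 3: X4 → X7 ← X2 ← X1 → X8 ← X6
  X2 is a chain here and X2 is conditioned on, so the path is blocked at X2.
Path 4: X4 → X7 ← X2 ← X1 → X6
  X2 is a chain here and X2 is conditioned on, so the path is blocked at X2.
Path 5: X4 → X7 ← X2 → X6
  X2 is a fork here and X2 is conditioned on, so the path is blocked at X2.
Path 6: X4 → X7 ← X6
  X7 is a collider and X7 is conditioned on, which opens it — no node blocks this path, so it is active.
At least one path is unblocked, so d-separation fails.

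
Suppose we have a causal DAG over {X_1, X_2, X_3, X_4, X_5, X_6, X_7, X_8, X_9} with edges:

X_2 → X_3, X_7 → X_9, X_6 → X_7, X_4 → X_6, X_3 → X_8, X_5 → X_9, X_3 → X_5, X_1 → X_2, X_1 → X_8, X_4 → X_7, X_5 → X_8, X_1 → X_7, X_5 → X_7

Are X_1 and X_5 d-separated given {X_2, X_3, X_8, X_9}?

No

There are 6 undirected paths between X_1 and X_5; checking each against the conditioning set {X_2, X_3, X_8, X_9}:
  1. X_1 → X_7 ← X_5 — X_7:collider[open] ⇒ active
  2. X_1 → X_7 → X_9 ← X_5 — X_7:chain[open]; X_9:collider[open] ⇒ active
  3. X_1 → X_2 → X_3 → X_5 — X_2:chain[blocks]; X_3:chain[blocks] ⇒ blocked
  4. X_1 → X_2 → X_3 → X_8 ← X_5 — X_2:chain[blocks]; X_3:chain[blocks]; X_8:collider[open] ⇒ blocked
  5. X_1 → X_8 ← X_3 → X_5 — X_8:collider[open]; X_3:fork[blocks] ⇒ blocked
  6. X_1 → X_8 ← X_5 — X_8:collider[open] ⇒ active
Since the path X_1 → X_7 ← X_5 is active, X_1 and X_5 are not d-separated given {X_2, X_3, X_8, X_9}.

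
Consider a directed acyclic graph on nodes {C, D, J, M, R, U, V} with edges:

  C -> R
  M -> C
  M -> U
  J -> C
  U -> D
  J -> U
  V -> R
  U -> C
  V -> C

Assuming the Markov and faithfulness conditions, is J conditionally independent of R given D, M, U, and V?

6 paths connect J and R; each must be blocked for d-separation to hold:
Path 1: J → U → C → R
  U is a chain here and U is conditioned on, so the path is blocked at U.
Path 2: J → U → C ← V → R
  U is a chain here and U is conditioned on, so the path is blocked at U.
Path 3: J → U ← M → C → R
  M is a fork here and M is conditioned on, so the path is blocked at M.
Path 4: J → U ← M → C ← V → R
  M is a fork here and M is conditioned on, so the path is blocked at M.
Path 5: J → C → R
  C is a chain and C is not conditioned on — no node blocks this path, so it is active.
Path 6: J → C ← V → R
  C is a collider here and neither C nor any of its descendants is conditioned on, so the collider stays closed — the path is blocked at C.
At least one path is unblocked, so d-separation fails.

No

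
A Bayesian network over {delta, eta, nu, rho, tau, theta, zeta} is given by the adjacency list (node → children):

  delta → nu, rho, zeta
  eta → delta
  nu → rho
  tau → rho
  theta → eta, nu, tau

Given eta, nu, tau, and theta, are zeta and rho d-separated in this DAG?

No

Enumerating the 5 paths from zeta to rho and testing each for blocking by {eta, nu, tau, theta}:
Path 1: zeta ← delta ← eta ← theta → tau → rho
  eta is a chain here and eta is conditioned on, so the path is blocked at eta.
Path 2: zeta ← delta ← eta ← theta → nu → rho
  eta is a chain here and eta is conditioned on, so the path is blocked at eta.
Path 3: zeta ← delta → rho
  delta is a fork and delta is not conditioned on — no node blocks this path, so it is active.
Path 4: zeta ← delta → nu → rho
  nu is a chain here and nu is conditioned on, so the path is blocked at nu.
Path 5: zeta ← delta → nu ← theta → tau → rho
  theta is a fork here and theta is conditioned on, so the path is blocked at theta.
At least one path is unblocked, so d-separation fails.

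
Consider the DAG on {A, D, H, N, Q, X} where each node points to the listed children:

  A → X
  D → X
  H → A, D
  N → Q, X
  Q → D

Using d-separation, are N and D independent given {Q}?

Yes — N and D are d-separated given {Q}.

There are 3 undirected paths between N and D; checking each against the conditioning set {Q}:
Path 1: N → Q → D
  Q is a chain here and Q is conditioned on, so the path is blocked at Q.
Path 2: N → X ← D
  X is a collider here and neither X nor any of its descendants is conditioned on, so the collider stays closed — the path is blocked at X.
Path 3: N → X ← A ← H → D
  X is a collider here and neither X nor any of its descendants is conditioned on, so the collider stays closed — the path is blocked at X.
Every path is blocked, so N and D are d-separated given {Q}.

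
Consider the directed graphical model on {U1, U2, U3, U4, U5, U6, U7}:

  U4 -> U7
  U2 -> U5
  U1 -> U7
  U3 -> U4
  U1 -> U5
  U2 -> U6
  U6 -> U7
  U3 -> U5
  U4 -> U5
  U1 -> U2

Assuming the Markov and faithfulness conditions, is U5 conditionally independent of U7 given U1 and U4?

There are 6 undirected paths between U5 and U7; checking each against the conditioning set {U1, U4}:
  1. U5 ← U2 → U6 → U7 — U2:fork[open]; U6:chain[open] ⇒ active
  2. U5 ← U2 ← U1 → U7 — U2:chain[open]; U1:fork[blocks] ⇒ blocked
  3. U5 ← U1 → U2 → U6 → U7 — U1:fork[blocks]; U2:chain[open]; U6:chain[open] ⇒ blocked
  4. U5 ← U1 → U7 — U1:fork[blocks] ⇒ blocked
  5. U5 ← U3 → U4 → U7 — U3:fork[open]; U4:chain[blocks] ⇒ blocked
  6. U5 ← U4 → U7 — U4:fork[blocks] ⇒ blocked
Since the path U5 ← U2 → U6 → U7 is active, U5 and U7 are not d-separated given {U1, U4}.

No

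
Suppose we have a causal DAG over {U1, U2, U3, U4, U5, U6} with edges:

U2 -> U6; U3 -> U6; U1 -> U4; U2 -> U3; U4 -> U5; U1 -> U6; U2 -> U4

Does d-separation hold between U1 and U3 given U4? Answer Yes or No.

No

We examine all 4 paths between U1 and U3:
Path 1: U1 → U6 ← U2 → U3
  U6 is a collider here and neither U6 nor any of its descendants is conditioned on, so the collider stays closed — the path is blocked at U6.
Path 2: U1 → U6 ← U3
  U6 is a collider here and neither U6 nor any of its descendants is conditioned on, so the collider stays closed — the path is blocked at U6.
Path 3: U1 → U4 ← U2 → U6 ← U3
  U6 is a collider here and neither U6 nor any of its descendants is conditioned on, so the collider stays closed — the path is blocked at U6.
Path 4: U1 → U4 ← U2 → U3
  U4 is a collider and U4 is conditioned on, which opens it; U2 is a fork and U2 is not conditioned on — no node blocks this path, so it is active.
Since the path U1 → U4 ← U2 → U3 is active, U1 and U3 are not d-separated given {U4}.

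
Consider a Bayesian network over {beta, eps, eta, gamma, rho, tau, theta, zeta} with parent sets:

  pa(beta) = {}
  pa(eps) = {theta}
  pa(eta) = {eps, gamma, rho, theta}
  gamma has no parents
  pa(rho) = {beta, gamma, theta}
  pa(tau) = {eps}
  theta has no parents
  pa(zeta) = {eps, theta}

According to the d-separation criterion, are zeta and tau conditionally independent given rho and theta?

There are 5 undirected paths between zeta and tau; checking each against the conditioning set {rho, theta}:
  1. zeta ← theta → rho → eta ← eps → tau — theta:fork[blocks]; rho:chain[blocks]; eta:collider[blocks]; eps:fork[open] ⇒ blocked
  2. zeta ← theta → rho ← gamma → eta ← eps → tau — theta:fork[blocks]; rho:collider[open]; gamma:fork[open]; eta:collider[blocks]; eps:fork[open] ⇒ blocked
  3. zeta ← theta → eta ← eps → tau — theta:fork[blocks]; eta:collider[blocks]; eps:fork[open] ⇒ blocked
  4. zeta ← theta → eps → tau — theta:fork[blocks]; eps:chain[open] ⇒ blocked
  5. zeta ← eps → tau — eps:fork[open] ⇒ active
At least one path is unblocked, so d-separation fails.

No — zeta and tau are not d-separated given {rho, theta}.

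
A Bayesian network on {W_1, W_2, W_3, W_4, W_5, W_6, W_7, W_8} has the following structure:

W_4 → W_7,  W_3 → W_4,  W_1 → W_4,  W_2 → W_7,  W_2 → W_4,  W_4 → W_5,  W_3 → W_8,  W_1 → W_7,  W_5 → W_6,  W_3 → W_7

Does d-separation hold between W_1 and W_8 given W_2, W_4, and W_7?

There are 6 undirected paths between W_1 and W_8; checking each against the conditioning set {W_2, W_4, W_7}:
Path 1: W_1 → W_7 ← W_3 → W_8
  W_7 is a collider and W_7 is conditioned on, which opens it; W_3 is a fork and W_3 is not conditioned on — no node blocks this path, so it is active.
Path 2: W_1 → W_7 ← W_2 → W_4 ← W_3 → W_8
  W_2 is a fork here and W_2 is conditioned on, so the path is blocked at W_2.
Path 3: W_1 → W_7 ← W_4 ← W_3 → W_8
  W_4 is a chain here and W_4 is conditioned on, so the path is blocked at W_4.
Path 4: W_1 → W_4 ← W_3 → W_8
  W_4 is a collider and W_4 is conditioned on, which opens it; W_3 is a fork and W_3 is not conditioned on — no node blocks this path, so it is active.
Path 5: W_1 → W_4 ← W_2 → W_7 ← W_3 → W_8
  W_2 is a fork here and W_2 is conditioned on, so the path is blocked at W_2.
Path 6: W_1 → W_4 → W_7 ← W_3 → W_8
  W_4 is a chain here and W_4 is conditioned on, so the path is blocked at W_4.
Because an active path exists, W_1 and W_8 are not d-separated.

No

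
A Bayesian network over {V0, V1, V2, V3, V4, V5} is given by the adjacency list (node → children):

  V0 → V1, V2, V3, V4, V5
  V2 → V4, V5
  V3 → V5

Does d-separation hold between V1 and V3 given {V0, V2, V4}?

Enumerating the 4 paths from V1 to V3 and testing each for blocking by {V0, V2, V4}:
Path 1: V1 ← V0 → V2 → V5 ← V3
  V0 is a fork here and V0 is conditioned on, so the path is blocked at V0.
Path 2: V1 ← V0 → V3
  V0 is a fork here and V0 is conditioned on, so the path is blocked at V0.
Path 3: V1 ← V0 → V4 ← V2 → V5 ← V3
  V0 is a fork here and V0 is conditioned on, so the path is blocked at V0.
Path 4: V1 ← V0 → V5 ← V3
  V0 is a fork here and V0 is conditioned on, so the path is blocked at V0.
Since every path is blocked, d-separation holds.

Yes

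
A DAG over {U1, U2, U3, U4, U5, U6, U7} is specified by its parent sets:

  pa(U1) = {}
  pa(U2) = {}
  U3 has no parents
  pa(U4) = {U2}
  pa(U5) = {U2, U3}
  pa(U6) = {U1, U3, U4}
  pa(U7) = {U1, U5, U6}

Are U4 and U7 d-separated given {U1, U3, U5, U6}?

6 paths connect U4 and U7; each must be blocked for d-separation to hold:
  1. U4 → U6 → U7 — U6:chain[blocks] ⇒ blocked
  2. U4 → U6 ← U3 → U5 → U7 — U6:collider[open]; U3:fork[blocks]; U5:chain[blocks] ⇒ blocked
  3. U4 → U6 ← U1 → U7 — U6:collider[open]; U1:fork[blocks] ⇒ blocked
  4. U4 ← U2 → U5 → U7 — U2:fork[open]; U5:chain[blocks] ⇒ blocked
  5. U4 ← U2 → U5 ← U3 → U6 → U7 — U2:fork[open]; U5:collider[open]; U3:fork[blocks]; U6:chain[blocks] ⇒ blocked
  6. U4 ← U2 → U5 ← U3 → U6 ← U1 → U7 — U2:fork[open]; U5:collider[open]; U3:fork[blocks]; U6:collider[open]; U1:fork[blocks] ⇒ blocked
Every path is blocked, so U4 and U7 are d-separated given {U1, U3, U5, U6}.

Yes — U4 and U7 are d-separated given {U1, U3, U5, U6}.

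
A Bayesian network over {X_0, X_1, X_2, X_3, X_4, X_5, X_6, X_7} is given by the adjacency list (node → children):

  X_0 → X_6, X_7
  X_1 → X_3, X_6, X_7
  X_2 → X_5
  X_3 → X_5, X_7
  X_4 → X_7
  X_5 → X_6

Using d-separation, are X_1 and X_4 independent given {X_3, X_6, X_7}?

There are 5 undirected paths between X_1 and X_4; checking each against the conditioning set {X_3, X_6, X_7}:
Path 1: X_1 → X_7 ← X_4
  X_7 is a collider and X_7 is conditioned on, which opens it — no node blocks this path, so it is active.
Path 2: X_1 → X_6 ← X_0 → X_7 ← X_4
  X_6 is a collider and X_6 is conditioned on, which opens it; X_0 is a fork and X_0 is not conditioned on; X_7 is a collider and X_7 is conditioned on, which opens it — no node blocks this path, so it is active.
Path 3: X_1 → X_6 ← X_5 ← X_3 → X_7 ← X_4
  X_3 is a fork here and X_3 is conditioned on, so the path is blocked at X_3.
Path 4: X_1 → X_3 → X_7 ← X_4
  X_3 is a chain here and X_3 is conditioned on, so the path is blocked at X_3.
Path 5: X_1 → X_3 → X_5 → X_6 ← X_0 → X_7 ← X_4
  X_3 is a chain here and X_3 is conditioned on, so the path is blocked at X_3.
Because an active path exists, X_1 and X_4 are not d-separated.

No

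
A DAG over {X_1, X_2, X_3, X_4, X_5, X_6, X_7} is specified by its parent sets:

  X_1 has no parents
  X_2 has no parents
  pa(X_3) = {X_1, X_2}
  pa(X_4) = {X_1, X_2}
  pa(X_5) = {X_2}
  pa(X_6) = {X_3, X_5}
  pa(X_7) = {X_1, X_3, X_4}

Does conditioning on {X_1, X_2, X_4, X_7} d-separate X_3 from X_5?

Enumerating the 6 paths from X_3 to X_5 and testing each for blocking by {X_1, X_2, X_4, X_7}:
Path 1: X_3 ← X_1 → X_4 ← X_2 → X_5
  X_1 is a fork here and X_1 is conditioned on, so the path is blocked at X_1.
Path 2: X_3 ← X_1 → X_7 ← X_4 ← X_2 → X_5
  X_1 is a fork here and X_1 is conditioned on, so the path is blocked at X_1.
Path 3: X_3 → X_7 ← X_4 ← X_2 → X_5
  X_4 is a chain here and X_4 is conditioned on, so the path is blocked at X_4.
Path 4: X_3 → X_7 ← X_1 → X_4 ← X_2 → X_5
  X_1 is a fork here and X_1 is conditioned on, so the path is blocked at X_1.
Path 5: X_3 ← X_2 → X_5
  X_2 is a fork here and X_2 is conditioned on, so the path is blocked at X_2.
Path 6: X_3 → X_6 ← X_5
  X_6 is a collider here and neither X_6 nor any of its descendants is conditioned on, so the collider stays closed — the path is blocked at X_6.
Since every path is blocked, d-separation holds.

Yes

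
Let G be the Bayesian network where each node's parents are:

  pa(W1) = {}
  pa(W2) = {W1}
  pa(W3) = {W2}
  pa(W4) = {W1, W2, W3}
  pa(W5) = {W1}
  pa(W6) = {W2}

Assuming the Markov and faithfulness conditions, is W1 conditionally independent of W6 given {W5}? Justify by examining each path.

There are 3 undirected paths between W1 and W6; checking each against the conditioning set {W5}:
  1. W1 → W4 ← W3 ← W2 → W6 — W4:collider[blocks]; W3:chain[open]; W2:fork[open] ⇒ blocked
  2. W1 → W4 ← W2 → W6 — W4:collider[blocks]; W2:fork[open] ⇒ blocked
  3. W1 → W2 → W6 — W2:chain[open] ⇒ active
At least one path is unblocked, so d-separation fails.

No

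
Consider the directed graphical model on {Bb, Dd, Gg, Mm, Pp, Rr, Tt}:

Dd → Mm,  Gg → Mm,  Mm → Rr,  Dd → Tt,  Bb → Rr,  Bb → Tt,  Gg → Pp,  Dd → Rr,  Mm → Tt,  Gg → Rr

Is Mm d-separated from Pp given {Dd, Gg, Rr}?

Enumerating the 6 paths from Mm to Pp and testing each for blocking by {Dd, Gg, Rr}:
Path 1: Mm ← Gg → Pp
  Gg is a fork here and Gg is conditioned on, so the path is blocked at Gg.
Path 2: Mm → Tt ← Bb → Rr ← Gg → Pp
  Tt is a collider here and neither Tt nor any of its descendants is conditioned on, so the collider stays closed — the path is blocked at Tt.
Path 3: Mm → Tt ← Dd → Rr ← Gg → Pp
  Tt is a collider here and neither Tt nor any of its descendants is conditioned on, so the collider stays closed — the path is blocked at Tt.
Path 4: Mm → Rr ← Gg → Pp
  Gg is a fork here and Gg is conditioned on, so the path is blocked at Gg.
Path 5: Mm ← Dd → Tt ← Bb → Rr ← Gg → Pp
  Dd is a fork here and Dd is conditioned on, so the path is blocked at Dd.
Path 6: Mm ← Dd → Rr ← Gg → Pp
  Dd is a fork here and Dd is conditioned on, so the path is blocked at Dd.
All paths are blocked; Mm ⊥ Pp | {Dd, Gg, Rr} holds.

Yes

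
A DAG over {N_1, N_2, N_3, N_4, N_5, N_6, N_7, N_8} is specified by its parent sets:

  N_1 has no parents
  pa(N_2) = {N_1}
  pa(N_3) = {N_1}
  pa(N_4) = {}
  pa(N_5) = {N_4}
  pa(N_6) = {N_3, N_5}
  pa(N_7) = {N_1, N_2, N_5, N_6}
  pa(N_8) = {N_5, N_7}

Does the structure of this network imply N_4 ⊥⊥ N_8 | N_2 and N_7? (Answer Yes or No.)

No

5 paths connect N_4 and N_8; each must be blocked for d-separation to hold:
  1. N_4 → N_5 → N_7 → N_8 — N_5:chain[open]; N_7:chain[blocks] ⇒ blocked
  2. N_4 → N_5 → N_8 — N_5:chain[open] ⇒ active
  3. N_4 → N_5 → N_6 ← N_3 ← N_1 → N_2 → N_7 → N_8 — N_5:chain[open]; N_6:collider[open]; N_3:chain[open]; N_1:fork[open]; N_2:chain[blocks]; N_7:chain[blocks] ⇒ blocked
  4. N_4 → N_5 → N_6 ← N_3 ← N_1 → N_7 → N_8 — N_5:chain[open]; N_6:collider[open]; N_3:chain[open]; N_1:fork[open]; N_7:chain[blocks] ⇒ blocked
  5. N_4 → N_5 → N_6 → N_7 → N_8 — N_5:chain[open]; N_6:chain[open]; N_7:chain[blocks] ⇒ blocked
Because an active path exists, N_4 and N_8 are not d-separated.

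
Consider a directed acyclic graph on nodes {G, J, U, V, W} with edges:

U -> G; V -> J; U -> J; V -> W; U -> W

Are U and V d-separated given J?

We examine all 2 paths between U and V:
  1. U → J ← V — J:collider[open] ⇒ active
  2. U → W ← V — W:collider[blocks] ⇒ blocked
Since the path U → J ← V is active, U and V are not d-separated given {J}.

No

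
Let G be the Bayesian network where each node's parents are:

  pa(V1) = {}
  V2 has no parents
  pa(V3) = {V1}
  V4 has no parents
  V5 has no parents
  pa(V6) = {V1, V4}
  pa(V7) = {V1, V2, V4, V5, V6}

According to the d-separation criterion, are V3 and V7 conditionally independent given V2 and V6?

No

There are 3 undirected paths between V3 and V7; checking each against the conditioning set {V2, V6}:
  1. V3 ← V1 → V7 — V1:fork[open] ⇒ active
  2. V3 ← V1 → V6 ← V4 → V7 — V1:fork[open]; V6:collider[open]; V4:fork[open] ⇒ active
  3. V3 ← V1 → V6 → V7 — V1:fork[open]; V6:chain[blocks] ⇒ blocked
Because an active path exists, V3 and V7 are not d-separated.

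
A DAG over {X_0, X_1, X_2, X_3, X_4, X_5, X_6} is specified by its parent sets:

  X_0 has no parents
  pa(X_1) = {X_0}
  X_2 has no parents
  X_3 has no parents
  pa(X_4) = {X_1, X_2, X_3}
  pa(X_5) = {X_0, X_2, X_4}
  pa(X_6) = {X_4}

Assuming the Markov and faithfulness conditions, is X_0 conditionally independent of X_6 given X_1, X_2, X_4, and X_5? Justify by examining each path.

There are 3 undirected paths between X_0 and X_6; checking each against the conditioning set {X_1, X_2, X_4, X_5}:
Path 1: X_0 → X_5 ← X_4 → X_6
  X_4 is a fork here and X_4 is conditioned on, so the path is blocked at X_4.
Path 2: X_0 → X_5 ← X_2 → X_4 → X_6
  X_2 is a fork here and X_2 is conditioned on, so the path is blocked at X_2.
Path 3: X_0 → X_1 → X_4 → X_6
  X_1 is a chain here and X_1 is conditioned on, so the path is blocked at X_1.
Since every path is blocked, d-separation holds.

Yes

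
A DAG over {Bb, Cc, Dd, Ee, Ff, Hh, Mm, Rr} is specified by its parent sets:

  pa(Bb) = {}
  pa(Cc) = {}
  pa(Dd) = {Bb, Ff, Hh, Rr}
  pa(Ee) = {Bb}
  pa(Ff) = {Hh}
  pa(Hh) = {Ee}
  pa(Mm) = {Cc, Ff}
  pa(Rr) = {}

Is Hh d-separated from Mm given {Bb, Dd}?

Enumerating the 3 paths from Hh to Mm and testing each for blocking by {Bb, Dd}:
Path 1: Hh → Ff → Mm
  Ff is a chain and Ff is not conditioned on — no node blocks this path, so it is active.
Path 2: Hh ← Ee ← Bb → Dd ← Ff → Mm
  Bb is a fork here and Bb is conditioned on, so the path is blocked at Bb.
Path 3: Hh → Dd ← Ff → Mm
  Dd is a collider and Dd is conditioned on, which opens it; Ff is a fork and Ff is not conditioned on — no node blocks this path, so it is active.
Because an active path exists, Hh and Mm are not d-separated.

No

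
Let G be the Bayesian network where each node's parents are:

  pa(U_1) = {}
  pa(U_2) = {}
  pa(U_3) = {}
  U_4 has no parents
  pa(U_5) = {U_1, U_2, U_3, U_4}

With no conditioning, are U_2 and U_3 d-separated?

Yes — U_2 and U_3 are d-separated given ∅.

There is one path between U_2 and U_3:
Path 1: U_2 → U_5 ← U_3
  U_5 is a collider here and neither U_5 nor any of its descendants is conditioned on, so the collider stays closed — the path is blocked at U_5.
Since every path is blocked, d-separation holds.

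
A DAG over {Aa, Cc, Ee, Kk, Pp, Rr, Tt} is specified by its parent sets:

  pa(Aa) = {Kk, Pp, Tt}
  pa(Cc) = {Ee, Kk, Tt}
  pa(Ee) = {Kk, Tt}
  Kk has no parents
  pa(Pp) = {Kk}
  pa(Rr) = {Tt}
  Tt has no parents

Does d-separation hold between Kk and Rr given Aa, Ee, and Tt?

6 paths connect Kk and Rr; each must be blocked for d-separation to hold:
Path 1: Kk → Cc ← Ee ← Tt → Rr
  Cc is a collider here and neither Cc nor any of its descendants is conditioned on, so the collider stays closed — the path is blocked at Cc.
Path 2: Kk → Cc ← Tt → Rr
  Cc is a collider here and neither Cc nor any of its descendants is conditioned on, so the collider stays closed — the path is blocked at Cc.
Path 3: Kk → Pp → Aa ← Tt → Rr
  Tt is a fork here and Tt is conditioned on, so the path is blocked at Tt.
Path 4: Kk → Ee → Cc ← Tt → Rr
  Ee is a chain here and Ee is conditioned on, so the path is blocked at Ee.
Path 5: Kk → Ee ← Tt → Rr
  Tt is a fork here and Tt is conditioned on, so the path is blocked at Tt.
Path 6: Kk → Aa ← Tt → Rr
  Tt is a fork here and Tt is conditioned on, so the path is blocked at Tt.
All paths are blocked; Kk ⊥ Rr | {Aa, Ee, Tt} holds.

Yes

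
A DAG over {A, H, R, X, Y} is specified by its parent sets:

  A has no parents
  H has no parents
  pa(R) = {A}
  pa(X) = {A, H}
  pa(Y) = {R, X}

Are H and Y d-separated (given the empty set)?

No — H and Y are not d-separated given ∅.

2 paths connect H and Y; each must be blocked for d-separation to hold:
  1. H → X ← A → R → Y — X:collider[blocks]; A:fork[open]; R:chain[open] ⇒ blocked
  2. H → X → Y — X:chain[open] ⇒ active
Since the path H → X → Y is active, H and Y are not d-separated given ∅.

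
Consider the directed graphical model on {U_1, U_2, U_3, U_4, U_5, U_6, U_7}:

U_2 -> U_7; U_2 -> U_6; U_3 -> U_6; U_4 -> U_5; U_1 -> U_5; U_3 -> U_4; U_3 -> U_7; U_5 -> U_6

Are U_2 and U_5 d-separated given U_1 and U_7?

Enumerating the 4 paths from U_2 to U_5 and testing each for blocking by {U_1, U_7}:
  1. U_2 → U_7 ← U_3 → U_6 ← U_5 — U_7:collider[open]; U_3:fork[open]; U_6:collider[blocks] ⇒ blocked
  2. U_2 → U_7 ← U_3 → U_4 → U_5 — U_7:collider[open]; U_3:fork[open]; U_4:chain[open] ⇒ active
  3. U_2 → U_6 ← U_3 → U_4 → U_5 — U_6:collider[blocks]; U_3:fork[open]; U_4:chain[open] ⇒ blocked
  4. U_2 → U_6 ← U_5 — U_6:collider[blocks] ⇒ blocked
Because an active path exists, U_2 and U_5 are not d-separated.

No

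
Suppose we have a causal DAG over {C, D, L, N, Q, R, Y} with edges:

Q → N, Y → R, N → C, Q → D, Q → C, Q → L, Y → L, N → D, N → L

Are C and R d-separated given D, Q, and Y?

6 paths connect C and R; each must be blocked for d-separation to hold:
Path 1: C ← N → D ← Q → L ← Y → R
  Q is a fork here and Q is conditioned on, so the path is blocked at Q.
Path 2: C ← N ← Q → L ← Y → R
  Q is a fork here and Q is conditioned on, so the path is blocked at Q.
Path 3: C ← N → L ← Y → R
  L is a collider here and neither L nor any of its descendants is conditioned on, so the collider stays closed — the path is blocked at L.
Path 4: C ← Q → D ← N → L ← Y → R
  Q is a fork here and Q is conditioned on, so the path is blocked at Q.
Path 5: C ← Q → N → L ← Y → R
  Q is a fork here and Q is conditioned on, so the path is blocked at Q.
Path 6: C ← Q → L ← Y → R
  Q is a fork here and Q is conditioned on, so the path is blocked at Q.
Since every path is blocked, d-separation holds.

Yes — C and R are d-separated given {D, Q, Y}.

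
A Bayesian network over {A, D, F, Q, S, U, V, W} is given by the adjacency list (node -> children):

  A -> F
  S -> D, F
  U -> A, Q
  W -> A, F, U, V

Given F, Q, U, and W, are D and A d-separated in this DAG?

No

There are 3 undirected paths between D and A; checking each against the conditioning set {F, Q, U, W}:
Path 1: D ← S → F ← W → A
  W is a fork here and W is conditioned on, so the path is blocked at W.
Path 2: D ← S → F ← W → U → A
  W is a fork here and W is conditioned on, so the path is blocked at W.
Path 3: D ← S → F ← A
  S is a fork and S is not conditioned on; F is a collider and F is conditioned on, which opens it — no node blocks this path, so it is active.
At least one path is unblocked, so d-separation fails.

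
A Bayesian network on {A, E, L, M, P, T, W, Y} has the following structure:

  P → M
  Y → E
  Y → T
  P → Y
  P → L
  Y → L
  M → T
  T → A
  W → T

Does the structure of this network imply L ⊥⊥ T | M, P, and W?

There are 4 undirected paths between L and T; checking each against the conditioning set {M, P, W}:
Path 1: L ← P → M → T
  P is a fork here and P is conditioned on, so the path is blocked at P.
Path 2: L ← P → Y → T
  P is a fork here and P is conditioned on, so the path is blocked at P.
Path 3: L ← Y ← P → M → T
  P is a fork here and P is conditioned on, so the path is blocked at P.
Path 4: L ← Y → T
  Y is a fork and Y is not conditioned on — no node blocks this path, so it is active.
Because an active path exists, L and T are not d-separated.

No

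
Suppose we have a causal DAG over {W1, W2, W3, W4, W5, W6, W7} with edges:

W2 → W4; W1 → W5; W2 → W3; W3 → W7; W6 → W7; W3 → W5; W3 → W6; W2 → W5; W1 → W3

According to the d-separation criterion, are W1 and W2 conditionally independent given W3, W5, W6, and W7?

There are 4 undirected paths between W1 and W2; checking each against the conditioning set {W3, W5, W6, W7}:
Path 1: W1 → W5 ← W2
  W5 is a collider and W5 is conditioned on, which opens it — no node blocks this path, so it is active.
Path 2: W1 → W5 ← W3 ← W2
  W3 is a chain here and W3 is conditioned on, so the path is blocked at W3.
Path 3: W1 → W3 → W5 ← W2
  W3 is a chain here and W3 is conditioned on, so the path is blocked at W3.
Path 4: W1 → W3 ← W2
  W3 is a collider and W3 is conditioned on, which opens it — no node blocks this path, so it is active.
At least one path is unblocked, so d-separation fails.

No — W1 and W2 are not d-separated given {W3, W5, W6, W7}.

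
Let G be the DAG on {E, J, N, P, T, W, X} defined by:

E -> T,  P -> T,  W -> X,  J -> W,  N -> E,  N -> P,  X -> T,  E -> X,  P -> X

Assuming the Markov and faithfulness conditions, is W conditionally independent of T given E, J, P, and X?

We examine all 5 paths between W and T:
Path 1: W → X ← E ← N → P → T
  E is a chain here and E is conditioned on, so the path is blocked at E.
Path 2: W → X ← E → T
  E is a fork here and E is conditioned on, so the path is blocked at E.
Path 3: W → X ← P ← N → E → T
  P is a chain here and P is conditioned on, so the path is blocked at P.
Path 4: W → X ← P → T
  P is a fork here and P is conditioned on, so the path is blocked at P.
Path 5: W → X → T
  X is a chain here and X is conditioned on, so the path is blocked at X.
Since every path is blocked, d-separation holds.

Yes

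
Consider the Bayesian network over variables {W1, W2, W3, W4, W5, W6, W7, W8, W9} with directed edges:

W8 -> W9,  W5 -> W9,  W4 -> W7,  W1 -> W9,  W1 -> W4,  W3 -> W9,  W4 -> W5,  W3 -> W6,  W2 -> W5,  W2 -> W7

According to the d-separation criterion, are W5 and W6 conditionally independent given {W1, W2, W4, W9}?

No

There are 3 undirected paths between W5 and W6; checking each against the conditioning set {W1, W2, W4, W9}:
  1. W5 ← W4 ← W1 → W9 ← W3 → W6 — W4:chain[blocks]; W1:fork[blocks]; W9:collider[open]; W3:fork[open] ⇒ blocked
  2. W5 ← W2 → W7 ← W4 ← W1 → W9 ← W3 → W6 — W2:fork[blocks]; W7:collider[blocks]; W4:chain[blocks]; W1:fork[blocks]; W9:collider[open]; W3:fork[open] ⇒ blocked
  3. W5 → W9 ← W3 → W6 — W9:collider[open]; W3:fork[open] ⇒ active
Because an active path exists, W5 and W6 are not d-separated.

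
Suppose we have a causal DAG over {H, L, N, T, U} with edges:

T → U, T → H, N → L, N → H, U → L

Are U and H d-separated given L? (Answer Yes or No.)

We examine all 2 paths between U and H:
Path 1: U ← T → H
  T is a fork and T is not conditioned on — no node blocks this path, so it is active.
Path 2: U → L ← N → H
  L is a collider and L is conditioned on, which opens it; N is a fork and N is not conditioned on — no node blocks this path, so it is active.
At least one path is unblocked, so d-separation fails.

No — U and H are not d-separated given {L}.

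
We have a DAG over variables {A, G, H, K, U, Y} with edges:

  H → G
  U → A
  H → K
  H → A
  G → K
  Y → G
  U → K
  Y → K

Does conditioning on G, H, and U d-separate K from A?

Yes — K and A are d-separated given {G, H, U}.

There are 4 undirected paths between K and A; checking each against the conditioning set {G, H, U}:
  1. K ← U → A — U:fork[blocks] ⇒ blocked
  2. K ← H → A — H:fork[blocks] ⇒ blocked
  3. K ← G ← H → A — G:chain[blocks]; H:fork[blocks] ⇒ blocked
  4. K ← Y → G ← H → A — Y:fork[open]; G:collider[open]; H:fork[blocks] ⇒ blocked
Since every path is blocked, d-separation holds.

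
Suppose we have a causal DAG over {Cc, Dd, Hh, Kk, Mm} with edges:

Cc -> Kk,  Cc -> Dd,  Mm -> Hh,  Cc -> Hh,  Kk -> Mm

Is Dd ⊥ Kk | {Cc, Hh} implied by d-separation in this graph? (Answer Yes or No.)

Yes — Dd and Kk are d-separated given {Cc, Hh}.

Enumerating the 2 paths from Dd to Kk and testing each for blocking by {Cc, Hh}:
  1. Dd ← Cc → Kk — Cc:fork[blocks] ⇒ blocked
  2. Dd ← Cc → Hh ← Mm ← Kk — Cc:fork[blocks]; Hh:collider[open]; Mm:chain[open] ⇒ blocked
Every path is blocked, so Dd and Kk are d-separated given {Cc, Hh}.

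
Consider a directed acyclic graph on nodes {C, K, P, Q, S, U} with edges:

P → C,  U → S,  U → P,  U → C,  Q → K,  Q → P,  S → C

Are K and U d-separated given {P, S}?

There are 3 undirected paths between K and U; checking each against the conditioning set {P, S}:
Path 1: K ← Q → P → C ← U
  P is a chain here and P is conditioned on, so the path is blocked at P.
Path 2: K ← Q → P → C ← S ← U
  P is a chain here and P is conditioned on, so the path is blocked at P.
Path 3: K ← Q → P ← U
  Q is a fork and Q is not conditioned on; P is a collider and P is conditioned on, which opens it — no node blocks this path, so it is active.
Because an active path exists, K and U are not d-separated.

No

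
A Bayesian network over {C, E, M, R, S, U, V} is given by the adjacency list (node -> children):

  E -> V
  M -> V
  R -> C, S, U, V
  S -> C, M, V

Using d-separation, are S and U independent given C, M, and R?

Enumerating the 4 paths from S to U and testing each for blocking by {C, M, R}:
Path 1: S → M → V ← R → U
  M is a chain here and M is conditioned on, so the path is blocked at M.
Path 2: S → C ← R → U
  R is a fork here and R is conditioned on, so the path is blocked at R.
Path 3: S ← R → U
  R is a fork here and R is conditioned on, so the path is blocked at R.
Path 4: S → V ← R → U
  V is a collider here and neither V nor any of its descendants is conditioned on, so the collider stays closed — the path is blocked at V.
Every path is blocked, so S and U are d-separated given {C, M, R}.

Yes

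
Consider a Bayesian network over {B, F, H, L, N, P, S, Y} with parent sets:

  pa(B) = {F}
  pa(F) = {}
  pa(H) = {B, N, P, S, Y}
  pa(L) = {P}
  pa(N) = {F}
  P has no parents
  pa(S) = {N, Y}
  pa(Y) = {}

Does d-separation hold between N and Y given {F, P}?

Yes

Enumerating the 6 paths from N to Y and testing each for blocking by {F, P}:
Path 1: N → H ← S ← Y
  H is a collider here and neither H nor any of its descendants is conditioned on, so the collider stays closed — the path is blocked at H.
Path 2: N → H ← Y
  H is a collider here and neither H nor any of its descendants is conditioned on, so the collider stays closed — the path is blocked at H.
Path 3: N → S → H ← Y
  H is a collider here and neither H nor any of its descendants is conditioned on, so the collider stays closed — the path is blocked at H.
Path 4: N → S ← Y
  S is a collider here and neither S nor any of its descendants is conditioned on, so the collider stays closed — the path is blocked at S.
Path 5: N ← F → B → H ← S ← Y
  F is a fork here and F is conditioned on, so the path is blocked at F.
Path 6: N ← F → B → H ← Y
  F is a fork here and F is conditioned on, so the path is blocked at F.
Every path is blocked, so N and Y are d-separated given {F, P}.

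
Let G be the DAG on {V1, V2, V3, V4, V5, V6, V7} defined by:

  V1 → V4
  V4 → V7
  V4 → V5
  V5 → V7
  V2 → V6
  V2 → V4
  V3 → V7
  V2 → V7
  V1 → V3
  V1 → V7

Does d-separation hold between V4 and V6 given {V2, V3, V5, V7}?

Yes

We examine all 5 paths between V4 and V6:
Path 1: V4 ← V1 → V3 → V7 ← V2 → V6
  V3 is a chain here and V3 is conditioned on, so the path is blocked at V3.
Path 2: V4 ← V1 → V7 ← V2 → V6
  V2 is a fork here and V2 is conditioned on, so the path is blocked at V2.
Path 3: V4 → V7 ← V2 → V6
  V2 is a fork here and V2 is conditioned on, so the path is blocked at V2.
Path 4: V4 → V5 → V7 ← V2 → V6
  V5 is a chain here and V5 is conditioned on, so the path is blocked at V5.
Path 5: V4 ← V2 → V6
  V2 is a fork here and V2 is conditioned on, so the path is blocked at V2.
Every path is blocked, so V4 and V6 are d-separated given {V2, V3, V5, V7}.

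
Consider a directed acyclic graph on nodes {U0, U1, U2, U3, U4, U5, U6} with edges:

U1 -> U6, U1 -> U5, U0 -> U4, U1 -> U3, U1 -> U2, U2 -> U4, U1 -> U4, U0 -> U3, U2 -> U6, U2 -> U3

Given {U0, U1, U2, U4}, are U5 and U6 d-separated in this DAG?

Enumerating the 6 paths from U5 to U6 and testing each for blocking by {U0, U1, U2, U4}:
  1. U5 ← U1 → U2 → U6 — U1:fork[blocks]; U2:chain[blocks] ⇒ blocked
  2. U5 ← U1 → U3 ← U2 → U6 — U1:fork[blocks]; U3:collider[blocks]; U2:fork[blocks] ⇒ blocked
  3. U5 ← U1 → U3 ← U0 → U4 ← U2 → U6 — U1:fork[blocks]; U3:collider[blocks]; U0:fork[blocks]; U4:collider[open]; U2:fork[blocks] ⇒ blocked
  4. U5 ← U1 → U4 ← U2 → U6 — U1:fork[blocks]; U4:collider[open]; U2:fork[blocks] ⇒ blocked
  5. U5 ← U1 → U4 ← U0 → U3 ← U2 → U6 — U1:fork[blocks]; U4:collider[open]; U0:fork[blocks]; U3:collider[blocks]; U2:fork[blocks] ⇒ blocked
  6. U5 ← U1 → U6 — U1:fork[blocks] ⇒ blocked
Since every path is blocked, d-separation holds.

Yes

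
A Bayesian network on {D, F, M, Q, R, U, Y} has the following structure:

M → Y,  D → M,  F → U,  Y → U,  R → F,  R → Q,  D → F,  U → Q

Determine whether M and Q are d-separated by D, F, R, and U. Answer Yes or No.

Yes

Enumerating the 4 paths from M to Q and testing each for blocking by {D, F, R, U}:
  1. M → Y → U → Q — Y:chain[open]; U:chain[blocks] ⇒ blocked
  2. M → Y → U ← F ← R → Q — Y:chain[open]; U:collider[open]; F:chain[blocks]; R:fork[blocks] ⇒ blocked
  3. M ← D → F ← R → Q — D:fork[blocks]; F:collider[open]; R:fork[blocks] ⇒ blocked
  4. M ← D → F → U → Q — D:fork[blocks]; F:chain[blocks]; U:chain[blocks] ⇒ blocked
Every path is blocked, so M and Q are d-separated given {D, F, R, U}.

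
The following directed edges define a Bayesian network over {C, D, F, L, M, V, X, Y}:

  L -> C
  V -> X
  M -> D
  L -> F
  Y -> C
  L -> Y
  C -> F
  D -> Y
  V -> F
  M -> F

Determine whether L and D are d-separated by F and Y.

No — L and D are not d-separated given {F, Y}.

We examine all 6 paths between L and D:
Path 1: L → Y → C → F ← M → D
  Y is a chain here and Y is conditioned on, so the path is blocked at Y.
Path 2: L → Y ← D
  Y is a collider and Y is conditioned on, which opens it — no node blocks this path, so it is active.
Path 3: L → C ← Y ← D
  Y is a chain here and Y is conditioned on, so the path is blocked at Y.
Path 4: L → C → F ← M → D
  C is a chain and C is not conditioned on; F is a collider and F is conditioned on, which opens it; M is a fork and M is not conditioned on — no node blocks this path, so it is active.
Path 5: L → F ← C ← Y ← D
  Y is a chain here and Y is conditioned on, so the path is blocked at Y.
Path 6: L → F ← M → D
  F is a collider and F is conditioned on, which opens it; M is a fork and M is not conditioned on — no node blocks this path, so it is active.
Since the path L → Y ← D is active, L and D are not d-separated given {F, Y}.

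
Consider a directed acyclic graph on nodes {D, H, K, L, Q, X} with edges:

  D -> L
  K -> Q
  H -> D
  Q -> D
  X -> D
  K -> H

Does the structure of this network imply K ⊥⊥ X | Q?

Yes — K and X are d-separated given {Q}.

We examine all 2 paths between K and X:
Path 1: K → H → D ← X
  D is a collider here and neither D nor any of its descendants is conditioned on, so the collider stays closed — the path is blocked at D.
Path 2: K → Q → D ← X
  Q is a chain here and Q is conditioned on, so the path is blocked at Q.
All paths are blocked; K ⊥ X | {Q} holds.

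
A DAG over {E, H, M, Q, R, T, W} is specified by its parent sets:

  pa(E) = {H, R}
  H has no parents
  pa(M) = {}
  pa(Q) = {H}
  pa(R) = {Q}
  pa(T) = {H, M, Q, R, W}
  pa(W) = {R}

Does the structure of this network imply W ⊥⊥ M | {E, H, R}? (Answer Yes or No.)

Yes

There are 6 undirected paths between W and M; checking each against the conditioning set {E, H, R}:
  1. W ← R ← Q ← H → T ← M — R:chain[blocks]; Q:chain[open]; H:fork[blocks]; T:collider[blocks] ⇒ blocked
  2. W ← R ← Q → T ← M — R:chain[blocks]; Q:fork[open]; T:collider[blocks] ⇒ blocked
  3. W ← R → E ← H → Q → T ← M — R:fork[blocks]; E:collider[open]; H:fork[blocks]; Q:chain[open]; T:collider[blocks] ⇒ blocked
  4. W ← R → E ← H → T ← M — R:fork[blocks]; E:collider[open]; H:fork[blocks]; T:collider[blocks] ⇒ blocked
  5. W ← R → T ← M — R:fork[blocks]; T:collider[blocks] ⇒ blocked
  6. W → T ← M — T:collider[blocks] ⇒ blocked
Every path is blocked, so W and M are d-separated given {E, H, R}.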